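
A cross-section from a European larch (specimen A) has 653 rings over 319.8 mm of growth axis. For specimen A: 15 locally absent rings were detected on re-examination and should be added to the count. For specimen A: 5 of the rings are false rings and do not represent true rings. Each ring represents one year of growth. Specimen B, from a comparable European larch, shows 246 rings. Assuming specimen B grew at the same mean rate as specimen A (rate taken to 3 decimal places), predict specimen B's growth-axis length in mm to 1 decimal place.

Specimen A: after corrections the count is 653 − 5 + 15 = 663 rings.
A: Mean rate = 319.8 mm / 663 years ≈ 0.482 mm per year.
Length of B = 0.482 × 246 = 118.6 mm.

118.6 mm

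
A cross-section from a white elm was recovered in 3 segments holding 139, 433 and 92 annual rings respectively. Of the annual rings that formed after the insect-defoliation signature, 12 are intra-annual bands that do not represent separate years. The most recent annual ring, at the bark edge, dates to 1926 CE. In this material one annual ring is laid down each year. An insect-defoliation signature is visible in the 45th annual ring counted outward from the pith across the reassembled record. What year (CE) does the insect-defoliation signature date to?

1319 CE

Total annual rings = 139 + 433 + 92 = 664.
Between annual ring 45 and the bark edge there are 664 − 45 = 619 annual rings.
Removing the 12 false annual rings leaves 619 − 12 = 607 true annual rings beyond the insect-defoliation signature.
1926 − 607 = 1319 CE.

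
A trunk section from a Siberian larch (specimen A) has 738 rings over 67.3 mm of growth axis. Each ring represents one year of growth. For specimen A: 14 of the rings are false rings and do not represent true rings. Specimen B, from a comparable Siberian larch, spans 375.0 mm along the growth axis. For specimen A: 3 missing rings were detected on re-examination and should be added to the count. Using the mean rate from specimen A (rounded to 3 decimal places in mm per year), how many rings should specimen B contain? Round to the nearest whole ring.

4032 rings

Specimen A: true ring count = 738 − 14 + 3 = 727.
A: 67.3 mm over 727 years gives 67.3 / 727 ≈ 0.093 mm/year.
B spans 375.0 / 0.093 = 4032.26 years ≈ 4032 rings.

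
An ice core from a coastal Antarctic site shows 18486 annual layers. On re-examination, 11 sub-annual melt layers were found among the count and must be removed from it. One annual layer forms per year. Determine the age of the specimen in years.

18475 years

Correcting the raw count gives 18486 − 11 = 18475 true annual layers.
One annual layer per year makes the duration 18475 years.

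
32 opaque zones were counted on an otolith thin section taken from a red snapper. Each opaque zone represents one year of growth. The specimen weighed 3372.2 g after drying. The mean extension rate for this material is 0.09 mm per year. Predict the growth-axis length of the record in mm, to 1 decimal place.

32 years of growth are recorded.
Length ≈ 0.09 × 32 = 2.9 mm.

2.9 mm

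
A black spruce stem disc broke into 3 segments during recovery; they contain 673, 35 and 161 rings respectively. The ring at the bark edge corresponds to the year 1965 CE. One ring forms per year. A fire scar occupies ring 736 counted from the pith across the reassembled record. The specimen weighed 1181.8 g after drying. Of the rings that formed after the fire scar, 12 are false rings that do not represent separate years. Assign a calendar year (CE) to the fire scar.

1844 CE

Total rings = 673 + 35 + 161 = 869.
The fire scar sits at ring 736 from the pith, so 869 − 736 = 133 rings formed after it.
133 − 12 false = 121 true rings after the fire scar.
The ring at the bark edge is 1965 CE, so the fire scar dates to 1965 − 121 = 1844 CE.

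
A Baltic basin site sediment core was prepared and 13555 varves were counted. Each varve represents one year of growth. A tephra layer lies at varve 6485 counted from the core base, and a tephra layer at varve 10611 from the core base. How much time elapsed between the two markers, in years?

Separation: 10611 − 6485 = 4126 varves.
At one varve per year, 4126 years elapsed between them.

4126 yr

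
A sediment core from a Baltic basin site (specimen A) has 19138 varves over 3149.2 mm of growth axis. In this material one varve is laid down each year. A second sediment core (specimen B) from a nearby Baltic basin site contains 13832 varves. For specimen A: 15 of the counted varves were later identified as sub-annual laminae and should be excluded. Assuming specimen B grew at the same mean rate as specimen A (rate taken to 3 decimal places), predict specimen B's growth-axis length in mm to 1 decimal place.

2282.3 mm

Specimen A: adjusted count: 19138 − 15 = 19123 varves.
A: 3149.2 mm over 19123 years gives 3149.2 / 19123 ≈ 0.165 mm per year.
Length of B = 0.165 × 13832 = 2282.3 mm.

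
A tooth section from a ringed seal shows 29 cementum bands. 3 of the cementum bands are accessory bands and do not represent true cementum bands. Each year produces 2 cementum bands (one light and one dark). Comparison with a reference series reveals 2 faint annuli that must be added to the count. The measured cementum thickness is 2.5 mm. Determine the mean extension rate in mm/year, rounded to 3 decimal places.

0.179 mm/year

Adjusted count: 29 − 3 + 2 = 28 cementum bands.
28 cementum bands at 2 per year is 28 / 2 = 14 years.
Extension rate ≈ 2.5 / 14 = 0.179 mm/year.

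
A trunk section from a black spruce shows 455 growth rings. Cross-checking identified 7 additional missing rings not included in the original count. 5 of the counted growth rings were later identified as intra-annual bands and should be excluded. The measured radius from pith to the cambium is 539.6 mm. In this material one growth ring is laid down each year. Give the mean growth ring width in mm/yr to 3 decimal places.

1.181 mm/yr

After corrections the count is 455 − 5 + 7 = 457 growth rings.
Extension rate ≈ 539.6 / 457 = 1.181 mm/yr.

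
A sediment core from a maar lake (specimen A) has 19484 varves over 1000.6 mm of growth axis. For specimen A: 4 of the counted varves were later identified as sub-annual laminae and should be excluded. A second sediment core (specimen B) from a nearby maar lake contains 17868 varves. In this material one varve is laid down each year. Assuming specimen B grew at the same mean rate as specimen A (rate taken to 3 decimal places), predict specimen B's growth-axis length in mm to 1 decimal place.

911.3 mm

Specimen A: after corrections the count is 19484 − 4 = 19480 varves.
A: 1000.6 mm over 19480 years gives 1000.6 / 19480 ≈ 0.051 mm/yr.
Length of B = 0.051 × 17868 = 911.3 mm.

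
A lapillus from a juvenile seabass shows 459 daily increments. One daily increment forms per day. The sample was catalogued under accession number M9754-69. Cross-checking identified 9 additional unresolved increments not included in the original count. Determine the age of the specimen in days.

468 days

Correcting the raw count gives 459 + 9 = 468 true daily increments.
At one daily increment per day, that is 468 days.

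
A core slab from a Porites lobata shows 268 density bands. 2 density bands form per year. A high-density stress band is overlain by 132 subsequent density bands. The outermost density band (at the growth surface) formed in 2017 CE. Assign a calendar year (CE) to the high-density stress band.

132 density bands post-date the high-density stress band.
Dividing by 2 density bands per year: 132 / 2 = 66 years.
2017 − 66 = 1951 CE.

1951 CE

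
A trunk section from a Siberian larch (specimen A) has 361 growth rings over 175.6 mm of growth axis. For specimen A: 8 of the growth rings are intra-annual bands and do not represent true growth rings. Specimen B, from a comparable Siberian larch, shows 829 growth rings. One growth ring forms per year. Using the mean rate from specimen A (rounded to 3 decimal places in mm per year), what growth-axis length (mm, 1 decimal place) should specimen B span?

412.0 mm

Specimen A: true growth ring count = 361 − 8 = 353.
A: Mean rate = 175.6 mm / 353 years ≈ 0.497 mm per year.
Length of B = 0.497 × 829 = 412.0 mm.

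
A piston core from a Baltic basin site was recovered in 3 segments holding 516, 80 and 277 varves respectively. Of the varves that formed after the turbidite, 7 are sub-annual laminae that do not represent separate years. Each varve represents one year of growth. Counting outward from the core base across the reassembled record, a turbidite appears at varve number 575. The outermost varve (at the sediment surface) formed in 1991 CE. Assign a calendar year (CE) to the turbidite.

Total varves = 516 + 80 + 277 = 873.
873 − 575 = 298 varves lie beyond the turbidite toward the sediment surface.
298 − 7 false = 291 true varves after the turbidite.
Counting back 291 years from 1991 CE places the turbidite in 1991 − 291 = 1700 CE.

1700 CE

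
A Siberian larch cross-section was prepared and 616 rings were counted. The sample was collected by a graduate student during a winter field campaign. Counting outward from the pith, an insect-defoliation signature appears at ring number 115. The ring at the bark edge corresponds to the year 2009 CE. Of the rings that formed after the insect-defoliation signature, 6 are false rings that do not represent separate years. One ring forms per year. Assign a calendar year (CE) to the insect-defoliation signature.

Between ring 115 and the bark edge there are 616 − 115 = 501 rings.
Excluding 6 false rings: 501 − 6 = 495.
2009 − 495 = 1514 CE.

1514 CE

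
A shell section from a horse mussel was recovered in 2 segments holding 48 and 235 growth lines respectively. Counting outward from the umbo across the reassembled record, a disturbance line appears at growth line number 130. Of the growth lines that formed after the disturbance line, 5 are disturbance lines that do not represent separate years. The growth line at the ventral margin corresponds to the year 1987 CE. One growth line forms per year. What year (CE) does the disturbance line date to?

Total growth lines = 48 + 235 = 283.
The disturbance line sits at growth line 130 from the umbo, so 283 − 130 = 153 growth lines formed after it.
Removing the 5 false growth lines leaves 153 − 5 = 148 true growth lines beyond the disturbance line.
1987 − 148 = 1839 CE.

1839 CE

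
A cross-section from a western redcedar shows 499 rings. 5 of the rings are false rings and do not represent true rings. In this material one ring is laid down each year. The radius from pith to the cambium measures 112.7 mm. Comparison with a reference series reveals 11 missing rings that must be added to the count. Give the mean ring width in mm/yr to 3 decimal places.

0.223 mm/yr

True ring count = 499 − 5 + 11 = 505.
112.7 mm over 505 years gives 112.7 / 505 ≈ 0.223 mm/yr.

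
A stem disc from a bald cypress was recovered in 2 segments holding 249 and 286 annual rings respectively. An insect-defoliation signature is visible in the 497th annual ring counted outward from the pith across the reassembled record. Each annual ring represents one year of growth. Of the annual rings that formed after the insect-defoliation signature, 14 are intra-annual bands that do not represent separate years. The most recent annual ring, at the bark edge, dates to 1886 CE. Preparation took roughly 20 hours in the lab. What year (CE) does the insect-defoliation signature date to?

1862 CE

Total annual rings = 249 + 286 = 535.
The insect-defoliation signature sits at annual ring 497 from the pith, so 535 − 497 = 38 annual rings formed after it.
Excluding 14 false annual rings: 38 − 14 = 24.
The annual ring at the bark edge is 1886 CE, so the insect-defoliation signature dates to 1886 − 24 = 1862 CE.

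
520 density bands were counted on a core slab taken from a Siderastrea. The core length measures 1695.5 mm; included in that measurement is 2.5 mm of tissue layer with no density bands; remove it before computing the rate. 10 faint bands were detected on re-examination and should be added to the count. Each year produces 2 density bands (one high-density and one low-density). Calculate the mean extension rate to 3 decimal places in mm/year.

6.389 mm/year

After corrections the count is 520 + 10 = 530 density bands.
With 2 density bands per year, 530 / 2 = 265 years.
The growth record spans 1695.5 − 2.5 = 1693.0 mm.
Mean rate = 1693.0 mm / 265 years ≈ 6.389 mm/year.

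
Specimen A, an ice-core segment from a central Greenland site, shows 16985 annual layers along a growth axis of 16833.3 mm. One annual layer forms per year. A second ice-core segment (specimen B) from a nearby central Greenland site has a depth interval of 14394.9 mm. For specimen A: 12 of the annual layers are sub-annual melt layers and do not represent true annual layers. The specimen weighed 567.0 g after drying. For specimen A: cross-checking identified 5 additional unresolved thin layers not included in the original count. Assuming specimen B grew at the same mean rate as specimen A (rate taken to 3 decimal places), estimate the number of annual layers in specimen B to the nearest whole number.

14526 annual layers

Specimen A: adjusted count: 16985 − 12 + 5 = 16978 annual layers.
A: Mean rate = 16833.3 mm / 16978 years ≈ 0.991 mm/year.
For B, 14394.9 / 0.991 = 14525.63 years ≈ 14526 annual layers.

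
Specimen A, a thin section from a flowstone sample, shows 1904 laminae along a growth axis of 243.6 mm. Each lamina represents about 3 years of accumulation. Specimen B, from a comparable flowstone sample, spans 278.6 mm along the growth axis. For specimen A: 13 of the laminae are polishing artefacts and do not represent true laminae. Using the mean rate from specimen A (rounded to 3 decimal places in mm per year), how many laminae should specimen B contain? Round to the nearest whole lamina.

2160 laminae

Specimen A: adjusted count: 1904 − 13 = 1891 laminae.
Specimen A: at 3 years per lamina, 1891 × 3 = 5673 years.
A: Mean rate = 243.6 mm / 5673 years ≈ 0.043 mm/yr.
B spans 278.6 / 0.043 = 6479.07 years; at 3 years per lamina that is 6479.07 / 3 ≈ 2160 laminae.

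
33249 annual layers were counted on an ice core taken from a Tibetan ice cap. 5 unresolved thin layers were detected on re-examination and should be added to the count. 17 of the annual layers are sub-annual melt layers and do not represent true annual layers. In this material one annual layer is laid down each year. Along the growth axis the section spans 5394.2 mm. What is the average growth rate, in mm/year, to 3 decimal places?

0.162 mm/year

Adjusted count: 33249 − 17 + 5 = 33237 annual layers.
5394.2 mm over 33237 years gives 5394.2 / 33237 ≈ 0.162 mm/year.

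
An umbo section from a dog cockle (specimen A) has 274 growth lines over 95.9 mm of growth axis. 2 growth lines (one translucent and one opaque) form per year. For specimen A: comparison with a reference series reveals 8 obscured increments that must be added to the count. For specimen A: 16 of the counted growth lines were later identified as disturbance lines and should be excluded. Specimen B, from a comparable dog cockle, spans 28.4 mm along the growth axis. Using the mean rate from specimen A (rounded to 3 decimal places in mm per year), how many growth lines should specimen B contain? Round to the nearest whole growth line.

Specimen A: correcting the raw count gives 274 − 16 + 8 = 266 true growth lines.
Specimen A: 266 growth lines at 2 per year is 266 / 2 = 133 years.
A: Extension rate ≈ 95.9 / 133 = 0.721 mm/year.
For B, 28.4 / 0.721 = 39.39 years; at 2 growth lines per year that is 39.39 × 2 ≈ 79 growth lines.

79 growth lines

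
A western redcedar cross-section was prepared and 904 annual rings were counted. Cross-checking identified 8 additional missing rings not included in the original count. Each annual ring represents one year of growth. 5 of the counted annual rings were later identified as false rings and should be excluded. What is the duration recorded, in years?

True annual ring count = 904 − 5 + 8 = 907.
One annual ring per year makes the duration 907 years.

907 yr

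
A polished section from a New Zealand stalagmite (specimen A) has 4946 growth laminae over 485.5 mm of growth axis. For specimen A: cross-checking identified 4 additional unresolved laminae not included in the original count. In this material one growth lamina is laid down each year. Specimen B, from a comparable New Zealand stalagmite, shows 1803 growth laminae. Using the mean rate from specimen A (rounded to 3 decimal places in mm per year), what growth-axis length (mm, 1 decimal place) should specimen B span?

176.7 mm

Specimen A: after corrections the count is 4946 + 4 = 4950 growth laminae.
A: Extension rate ≈ 485.5 / 4950 = 0.098 mm per year.
Length of B = 0.098 × 1803 = 176.7 mm.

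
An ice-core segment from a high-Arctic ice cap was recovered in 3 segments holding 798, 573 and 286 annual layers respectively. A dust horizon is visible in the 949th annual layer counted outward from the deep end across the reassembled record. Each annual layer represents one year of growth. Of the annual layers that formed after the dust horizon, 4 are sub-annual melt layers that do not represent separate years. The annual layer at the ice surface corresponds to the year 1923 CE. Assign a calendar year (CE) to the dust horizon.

1219 CE

Total annual layers = 798 + 573 + 286 = 1657.
The dust horizon sits at annual layer 949 from the deep end, so 1657 − 949 = 708 annual layers formed after it.
Excluding 4 false annual layers: 708 − 4 = 704.
Counting back 704 years from 1923 CE places the dust horizon in 1923 − 704 = 1219 CE.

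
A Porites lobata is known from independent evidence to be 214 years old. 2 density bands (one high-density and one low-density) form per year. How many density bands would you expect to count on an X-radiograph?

Expected density bands: 214 × 2 = 428.
So 428 density bands should be present.

428 density bands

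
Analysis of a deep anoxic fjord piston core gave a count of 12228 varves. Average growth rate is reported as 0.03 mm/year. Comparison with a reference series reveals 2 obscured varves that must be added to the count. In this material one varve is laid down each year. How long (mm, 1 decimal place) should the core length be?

After corrections the count is 12228 + 2 = 12230 varves.
12230 years at 0.03 mm/year gives 0.03 × 12230 = 366.9 mm.

366.9 mm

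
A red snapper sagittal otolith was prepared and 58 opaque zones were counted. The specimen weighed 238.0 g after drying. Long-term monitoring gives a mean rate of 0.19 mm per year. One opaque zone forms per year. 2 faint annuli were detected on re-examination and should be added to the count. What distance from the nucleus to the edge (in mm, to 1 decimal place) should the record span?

Adjusted count: 58 + 2 = 60 opaque zones.
Predicted length = 0.19 mm/year × 60 years = 11.4 mm.

11.4 mm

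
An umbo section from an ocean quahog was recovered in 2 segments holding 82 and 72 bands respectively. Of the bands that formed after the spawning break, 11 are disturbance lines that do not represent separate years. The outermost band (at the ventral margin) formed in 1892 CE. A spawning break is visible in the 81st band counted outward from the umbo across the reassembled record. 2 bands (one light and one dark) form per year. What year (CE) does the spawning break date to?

1861 CE

Total bands = 82 + 72 = 154.
154 − 81 = 73 bands lie beyond the spawning break toward the ventral margin.
Removing the 11 false bands leaves 73 − 11 = 62 true bands beyond the spawning break.
With 2 bands per year, 62 / 2 = 31 years.
Counting back 31 years from 1892 CE places the spawning break in 1892 − 31 = 1861 CE.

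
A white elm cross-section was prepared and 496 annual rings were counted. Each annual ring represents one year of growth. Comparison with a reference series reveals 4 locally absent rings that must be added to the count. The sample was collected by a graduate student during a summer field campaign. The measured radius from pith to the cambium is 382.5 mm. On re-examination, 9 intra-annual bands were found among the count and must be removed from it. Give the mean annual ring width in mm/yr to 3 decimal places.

Correcting the raw count gives 496 − 9 + 4 = 491 true annual rings.
Mean rate = 382.5 mm / 491 years ≈ 0.779 mm/yr.

0.779 mm/yr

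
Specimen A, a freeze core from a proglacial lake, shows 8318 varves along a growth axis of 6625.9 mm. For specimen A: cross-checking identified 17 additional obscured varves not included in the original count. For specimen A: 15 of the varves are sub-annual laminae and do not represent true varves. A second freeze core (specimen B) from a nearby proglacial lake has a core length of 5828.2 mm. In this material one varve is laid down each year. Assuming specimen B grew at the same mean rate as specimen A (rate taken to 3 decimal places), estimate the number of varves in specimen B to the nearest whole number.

Specimen A: correcting the raw count gives 8318 − 15 + 17 = 8320 true varves.
A: Mean rate = 6625.9 mm / 8320 years ≈ 0.796 mm/yr.
For B, 5828.2 / 0.796 = 7321.86 years ≈ 7322 varves.

7322 varves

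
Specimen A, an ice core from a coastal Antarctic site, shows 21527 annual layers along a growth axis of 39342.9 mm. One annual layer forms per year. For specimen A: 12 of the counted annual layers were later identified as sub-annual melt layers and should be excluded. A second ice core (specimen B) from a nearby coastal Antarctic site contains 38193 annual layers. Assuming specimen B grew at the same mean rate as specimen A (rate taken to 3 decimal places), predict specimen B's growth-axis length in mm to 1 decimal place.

Specimen A: true annual layer count = 21527 − 12 = 21515.
A: Mean rate = 39342.9 mm / 21515 years ≈ 1.829 mm/year.
Length of B = 1.829 × 38193 = 69855.0 mm.

69855.0 mm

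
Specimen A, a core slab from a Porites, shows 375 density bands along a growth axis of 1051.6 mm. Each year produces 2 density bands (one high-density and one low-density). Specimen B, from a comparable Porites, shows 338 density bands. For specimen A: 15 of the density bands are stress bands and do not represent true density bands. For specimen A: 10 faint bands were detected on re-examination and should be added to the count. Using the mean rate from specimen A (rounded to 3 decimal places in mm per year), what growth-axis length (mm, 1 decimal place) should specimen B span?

Specimen A: true density band count = 375 − 15 + 10 = 370.
Specimen A: with 2 density bands per year, 370 / 2 = 185 years.
A: Mean rate = 1051.6 mm / 185 years ≈ 5.684 mm/yr.
Specimen B: dividing by 2 density bands per year: 338 / 2 = 169 years. Length of B = 5.684 × 169 = 960.6 mm.

960.6 mm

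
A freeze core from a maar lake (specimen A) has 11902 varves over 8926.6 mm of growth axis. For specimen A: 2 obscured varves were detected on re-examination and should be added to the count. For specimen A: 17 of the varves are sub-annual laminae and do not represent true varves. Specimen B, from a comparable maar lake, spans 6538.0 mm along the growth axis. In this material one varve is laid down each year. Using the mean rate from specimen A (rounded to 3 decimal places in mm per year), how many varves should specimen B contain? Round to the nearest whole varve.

8706 varves

Specimen A: after corrections the count is 11902 − 17 + 2 = 11887 varves.
A: Mean rate = 8926.6 mm / 11887 years ≈ 0.751 mm/yr.
For B, 6538.0 / 0.751 = 8705.73 years ≈ 8706 varves.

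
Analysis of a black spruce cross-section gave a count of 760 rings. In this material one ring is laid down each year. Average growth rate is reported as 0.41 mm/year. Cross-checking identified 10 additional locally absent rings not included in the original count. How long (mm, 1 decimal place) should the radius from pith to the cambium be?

315.7 mm

Correcting the raw count gives 760 + 10 = 770 true rings.
770 years at 0.41 mm/year gives 0.41 × 770 = 315.7 mm.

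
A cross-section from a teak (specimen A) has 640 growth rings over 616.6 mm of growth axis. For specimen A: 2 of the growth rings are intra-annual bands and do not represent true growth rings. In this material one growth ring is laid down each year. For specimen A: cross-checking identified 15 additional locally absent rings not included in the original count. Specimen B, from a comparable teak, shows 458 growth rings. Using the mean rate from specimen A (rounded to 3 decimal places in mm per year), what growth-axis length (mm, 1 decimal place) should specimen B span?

432.4 mm

Specimen A: correcting the raw count gives 640 − 2 + 15 = 653 true growth rings.
A: Extension rate ≈ 616.6 / 653 = 0.944 mm/yr.
Length of B = 0.944 × 458 = 432.4 mm.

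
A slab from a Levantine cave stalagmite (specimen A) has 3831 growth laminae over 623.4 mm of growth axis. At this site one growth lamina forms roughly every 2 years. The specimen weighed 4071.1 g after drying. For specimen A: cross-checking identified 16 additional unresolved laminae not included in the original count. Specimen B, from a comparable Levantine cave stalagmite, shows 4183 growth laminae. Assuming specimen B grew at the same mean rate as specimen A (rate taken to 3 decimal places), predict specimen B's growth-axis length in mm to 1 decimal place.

Specimen A: after corrections the count is 3831 + 16 = 3847 growth laminae.
Specimen A: 3847 growth laminae at 2 years each span 3847 × 2 = 7694 years.
A: 623.4 mm over 7694 years gives 623.4 / 7694 ≈ 0.081 mm per year.
Specimen B: 4183 growth laminae at 2 years each span 4183 × 2 = 8366 years. For B, 0.081 mm/year × 8366 years = 677.6 mm.

677.6 mm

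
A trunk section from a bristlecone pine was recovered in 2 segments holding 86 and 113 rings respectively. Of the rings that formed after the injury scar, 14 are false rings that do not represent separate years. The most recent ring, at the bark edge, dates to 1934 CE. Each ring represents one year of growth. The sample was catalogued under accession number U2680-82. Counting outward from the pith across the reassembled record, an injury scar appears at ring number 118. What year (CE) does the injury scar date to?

Total rings = 86 + 113 = 199.
Between ring 118 and the bark edge there are 199 − 118 = 81 rings.
Excluding 14 false rings: 81 − 14 = 67.
1934 − 67 = 1867 CE.

1867 CE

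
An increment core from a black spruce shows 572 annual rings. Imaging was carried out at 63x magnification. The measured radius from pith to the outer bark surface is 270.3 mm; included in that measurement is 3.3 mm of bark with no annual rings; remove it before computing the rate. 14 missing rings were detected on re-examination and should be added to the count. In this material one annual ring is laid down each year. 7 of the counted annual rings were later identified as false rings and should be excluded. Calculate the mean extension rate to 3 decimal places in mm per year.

0.461 mm per year

Adjusted count: 572 − 7 + 14 = 579 annual rings.
Removing the 3.3 mm offcut leaves 270.3 − 3.3 = 267.0 mm.
267.0 mm over 579 years gives 267.0 / 579 ≈ 0.461 mm per year.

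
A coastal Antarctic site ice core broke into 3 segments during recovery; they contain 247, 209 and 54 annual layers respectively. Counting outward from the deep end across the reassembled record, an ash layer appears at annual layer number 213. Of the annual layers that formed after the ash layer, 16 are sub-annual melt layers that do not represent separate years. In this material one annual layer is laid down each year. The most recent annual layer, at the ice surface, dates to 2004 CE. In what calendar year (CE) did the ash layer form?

Total annual layers = 247 + 209 + 54 = 510.
510 − 213 = 297 annual layers lie beyond the ash layer toward the ice surface.
Excluding 16 false annual layers: 297 − 16 = 281.
2004 − 281 = 1723 CE.

1723 CE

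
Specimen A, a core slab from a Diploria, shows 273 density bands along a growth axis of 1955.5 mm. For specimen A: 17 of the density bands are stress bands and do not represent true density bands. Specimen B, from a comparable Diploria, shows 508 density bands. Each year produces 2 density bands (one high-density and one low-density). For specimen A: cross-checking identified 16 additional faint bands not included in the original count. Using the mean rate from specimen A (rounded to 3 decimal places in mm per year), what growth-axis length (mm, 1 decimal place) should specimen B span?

3652.3 mm

Specimen A: adjusted count: 273 − 17 + 16 = 272 density bands.
Specimen A: dividing by 2 density bands per year: 272 / 2 = 136 years.
A: Extension rate ≈ 1955.5 / 136 = 14.379 mm per year.
Specimen B: with 2 density bands per year, 508 / 2 = 254 years. For B, 14.379 mm/year × 254 years = 3652.3 mm.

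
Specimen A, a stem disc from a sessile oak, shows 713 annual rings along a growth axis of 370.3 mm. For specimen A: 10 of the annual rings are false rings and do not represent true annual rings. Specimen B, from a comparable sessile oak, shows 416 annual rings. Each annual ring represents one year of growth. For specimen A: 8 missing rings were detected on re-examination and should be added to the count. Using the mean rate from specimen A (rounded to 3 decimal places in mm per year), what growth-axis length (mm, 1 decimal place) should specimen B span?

216.7 mm

Specimen A: correcting the raw count gives 713 − 10 + 8 = 711 true annual rings.
A: 370.3 mm over 711 years gives 370.3 / 711 ≈ 0.521 mm per year.
For B, 0.521 mm/year × 416 years = 216.7 mm.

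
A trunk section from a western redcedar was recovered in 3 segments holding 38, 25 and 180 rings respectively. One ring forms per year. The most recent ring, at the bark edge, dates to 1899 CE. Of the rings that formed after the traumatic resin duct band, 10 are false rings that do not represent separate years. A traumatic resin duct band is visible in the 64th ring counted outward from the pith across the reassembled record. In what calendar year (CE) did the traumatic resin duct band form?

Total rings = 38 + 25 + 180 = 243.
Between ring 64 and the bark edge there are 243 − 64 = 179 rings.
Removing the 10 false rings leaves 179 − 10 = 169 true rings beyond the traumatic resin duct band.
Counting back 169 years from 1899 CE places the traumatic resin duct band in 1899 − 169 = 1730 CE.

1730 CE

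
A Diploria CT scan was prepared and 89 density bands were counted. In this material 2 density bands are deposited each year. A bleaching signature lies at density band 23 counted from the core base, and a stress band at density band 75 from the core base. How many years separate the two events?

The two markers are separated by 75 − 23 = 52 density bands.
With 2 density bands per year, 52 / 2 = 26 years.

26 years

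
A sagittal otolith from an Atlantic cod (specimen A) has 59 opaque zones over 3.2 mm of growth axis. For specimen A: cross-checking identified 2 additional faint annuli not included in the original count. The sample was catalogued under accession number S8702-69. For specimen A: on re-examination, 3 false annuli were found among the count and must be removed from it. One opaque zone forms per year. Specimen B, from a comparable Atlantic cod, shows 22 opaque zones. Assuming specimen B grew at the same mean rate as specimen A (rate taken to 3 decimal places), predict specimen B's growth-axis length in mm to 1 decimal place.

Specimen A: after corrections the count is 59 − 3 + 2 = 58 opaque zones.
A: Mean rate = 3.2 mm / 58 years ≈ 0.055 mm/year.
B's length ≈ 0.055 × 22 = 1.2 mm.

1.2 mm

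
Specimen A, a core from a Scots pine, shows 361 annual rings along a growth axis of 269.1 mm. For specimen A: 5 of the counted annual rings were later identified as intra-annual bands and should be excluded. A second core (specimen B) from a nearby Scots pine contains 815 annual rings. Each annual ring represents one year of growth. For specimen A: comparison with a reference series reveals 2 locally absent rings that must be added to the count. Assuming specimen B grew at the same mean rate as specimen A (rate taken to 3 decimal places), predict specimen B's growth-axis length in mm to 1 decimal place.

612.9 mm

Specimen A: after corrections the count is 361 − 5 + 2 = 358 annual rings.
A: Extension rate ≈ 269.1 / 358 = 0.752 mm/yr.
B's length ≈ 0.752 × 815 = 612.9 mm.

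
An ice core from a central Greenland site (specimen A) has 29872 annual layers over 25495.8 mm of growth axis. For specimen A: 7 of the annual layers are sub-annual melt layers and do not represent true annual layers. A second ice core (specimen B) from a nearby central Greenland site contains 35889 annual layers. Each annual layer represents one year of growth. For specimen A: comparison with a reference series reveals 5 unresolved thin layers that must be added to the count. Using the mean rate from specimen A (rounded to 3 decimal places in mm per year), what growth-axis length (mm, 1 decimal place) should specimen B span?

Specimen A: adjusted count: 29872 − 7 + 5 = 29870 annual layers.
A: Mean rate = 25495.8 mm / 29870 years ≈ 0.854 mm/year.
Length of B = 0.854 × 35889 = 30649.2 mm.

30649.2 mm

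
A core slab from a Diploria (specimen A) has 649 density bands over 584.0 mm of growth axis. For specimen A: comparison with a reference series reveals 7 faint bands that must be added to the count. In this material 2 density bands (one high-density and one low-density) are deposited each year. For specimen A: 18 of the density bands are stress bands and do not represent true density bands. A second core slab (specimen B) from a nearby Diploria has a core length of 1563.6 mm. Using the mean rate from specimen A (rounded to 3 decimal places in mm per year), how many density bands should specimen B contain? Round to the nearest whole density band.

1708 density bands

Specimen A: after corrections the count is 649 − 18 + 7 = 638 density bands.
Specimen A: dividing by 2 density bands per year: 638 / 2 = 319 years.
A: 584.0 mm over 319 years gives 584.0 / 319 ≈ 1.831 mm/year.
Specimen B: 1563.6 mm / 1.831 mm per year = 853.96 years; at 2 density bands per year that is 853.96 × 2 ≈ 1708 density bands.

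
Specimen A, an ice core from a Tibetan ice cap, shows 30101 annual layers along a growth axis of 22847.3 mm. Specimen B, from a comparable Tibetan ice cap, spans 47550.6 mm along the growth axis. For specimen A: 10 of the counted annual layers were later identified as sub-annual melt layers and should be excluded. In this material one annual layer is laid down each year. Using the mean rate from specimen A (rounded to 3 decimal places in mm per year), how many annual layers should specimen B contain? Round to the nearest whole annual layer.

62649 annual layers

Specimen A: after corrections the count is 30101 − 10 = 30091 annual layers.
A: Extension rate ≈ 22847.3 / 30091 = 0.759 mm/year.
Specimen B: 47550.6 mm / 0.759 mm per year = 62649.01 years ≈ 62649 annual layers.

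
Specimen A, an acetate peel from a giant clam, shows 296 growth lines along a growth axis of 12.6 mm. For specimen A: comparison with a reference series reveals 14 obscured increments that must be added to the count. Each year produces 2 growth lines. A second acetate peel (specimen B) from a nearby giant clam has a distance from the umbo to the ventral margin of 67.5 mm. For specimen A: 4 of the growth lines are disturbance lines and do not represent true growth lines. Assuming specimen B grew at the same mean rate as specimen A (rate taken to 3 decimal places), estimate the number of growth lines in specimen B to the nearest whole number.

Specimen A: adjusted count: 296 − 4 + 14 = 306 growth lines.
Specimen A: with 2 growth lines per year, 306 / 2 = 153 years.
A: Extension rate ≈ 12.6 / 153 = 0.082 mm per year.
Specimen B: 67.5 mm / 0.082 mm per year = 823.17 years; at 2 growth lines per year that is 823.17 × 2 ≈ 1646 growth lines.

1646 growth lines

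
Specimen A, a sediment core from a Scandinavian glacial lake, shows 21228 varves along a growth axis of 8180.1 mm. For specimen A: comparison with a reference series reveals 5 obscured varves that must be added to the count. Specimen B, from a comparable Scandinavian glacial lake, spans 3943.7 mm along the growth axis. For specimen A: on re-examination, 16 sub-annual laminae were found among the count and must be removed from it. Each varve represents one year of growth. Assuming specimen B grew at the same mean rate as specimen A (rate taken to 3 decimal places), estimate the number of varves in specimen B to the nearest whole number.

10217 varves

Specimen A: adjusted count: 21228 − 16 + 5 = 21217 varves.
A: Extension rate ≈ 8180.1 / 21217 = 0.386 mm per year.
Specimen B: 3943.7 mm / 0.386 mm per year = 10216.84 years ≈ 10217 varves.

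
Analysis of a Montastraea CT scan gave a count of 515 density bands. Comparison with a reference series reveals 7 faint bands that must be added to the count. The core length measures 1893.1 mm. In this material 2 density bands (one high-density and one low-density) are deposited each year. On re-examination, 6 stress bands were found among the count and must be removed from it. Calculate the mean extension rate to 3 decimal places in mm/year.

7.338 mm/year

True density band count = 515 − 6 + 7 = 516.
Dividing by 2 density bands per year: 516 / 2 = 258 years.
Mean rate = 1893.1 mm / 258 years ≈ 7.338 mm/year.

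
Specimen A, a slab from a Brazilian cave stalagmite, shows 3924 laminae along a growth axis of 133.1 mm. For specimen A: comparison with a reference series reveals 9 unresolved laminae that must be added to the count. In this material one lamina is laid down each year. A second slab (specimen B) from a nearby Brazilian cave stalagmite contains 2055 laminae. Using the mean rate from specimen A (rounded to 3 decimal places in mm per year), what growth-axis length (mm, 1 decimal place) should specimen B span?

Specimen A: correcting the raw count gives 3924 + 9 = 3933 true laminae.
A: Mean rate = 133.1 mm / 3933 years ≈ 0.034 mm/yr.
B's length ≈ 0.034 × 2055 = 69.9 mm.

69.9 mm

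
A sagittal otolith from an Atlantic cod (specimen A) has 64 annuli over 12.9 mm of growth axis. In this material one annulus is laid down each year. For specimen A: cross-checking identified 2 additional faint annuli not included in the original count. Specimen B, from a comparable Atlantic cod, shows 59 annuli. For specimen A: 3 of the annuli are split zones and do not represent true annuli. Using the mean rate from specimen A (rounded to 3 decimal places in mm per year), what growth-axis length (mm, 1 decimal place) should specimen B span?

12.1 mm

Specimen A: correcting the raw count gives 64 − 3 + 2 = 63 true annuli.
A: Extension rate ≈ 12.9 / 63 = 0.205 mm per year.
Length of B = 0.205 × 59 = 12.1 mm.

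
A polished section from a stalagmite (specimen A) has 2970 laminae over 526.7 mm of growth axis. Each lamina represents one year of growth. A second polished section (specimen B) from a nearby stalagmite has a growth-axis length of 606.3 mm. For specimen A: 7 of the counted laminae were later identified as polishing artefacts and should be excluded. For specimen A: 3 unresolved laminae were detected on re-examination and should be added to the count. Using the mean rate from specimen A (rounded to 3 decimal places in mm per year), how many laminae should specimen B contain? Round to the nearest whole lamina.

3406 laminae

Specimen A: adjusted count: 2970 − 7 + 3 = 2966 laminae.
A: Mean rate = 526.7 mm / 2966 years ≈ 0.178 mm/yr.
For B, 606.3 / 0.178 = 3406.18 years ≈ 3406 laminae.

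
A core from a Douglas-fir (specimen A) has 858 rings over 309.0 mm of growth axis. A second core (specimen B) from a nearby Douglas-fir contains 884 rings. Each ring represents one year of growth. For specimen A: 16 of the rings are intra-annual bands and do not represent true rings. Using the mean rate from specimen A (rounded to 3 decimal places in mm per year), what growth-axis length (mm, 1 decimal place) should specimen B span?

324.4 mm

Specimen A: after corrections the count is 858 − 16 = 842 rings.
A: Mean rate = 309.0 mm / 842 years ≈ 0.367 mm per year.
For B, 0.367 mm/year × 884 years = 324.4 mm.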